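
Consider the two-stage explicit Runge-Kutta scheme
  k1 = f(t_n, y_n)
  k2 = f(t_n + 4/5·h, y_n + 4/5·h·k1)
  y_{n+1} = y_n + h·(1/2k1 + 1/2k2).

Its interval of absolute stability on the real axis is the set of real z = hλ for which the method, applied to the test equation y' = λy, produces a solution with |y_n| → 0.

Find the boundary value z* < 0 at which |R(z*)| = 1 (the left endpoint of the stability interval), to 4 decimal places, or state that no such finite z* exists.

Set f=λy, z=hλ:
  k1=λy_n ⇒ h·k1=z·y_n;  k2=λ(1+4/5z)y_n ⇒ h·k2=z(1+4/5z)y_n
  y_{n+1}/y_n = 1 + 1/2z + 1/2z(1+4/5z) = 1 + z + 2/5z²
  ⇒ R(z) = 1 + z + 2/5z².

Solve |R(x)|<1 on ℝ⁻.
x=-1.15: |R|=0.3790
R=1: x+2/5x²=0 ⇒ x=−5/2=-2.5000; min R=1−1/(4·2/5)=0.3750>−1
Confirm numerically:
  x=-2.192: |R|=0.72995 <1
  x=-1.683: |R|=0.45000 <1
  x=-1.477: |R|=0.39561 <1
  x=-1.218: |R|=0.37541 <1
  x=-2.910: |R|=1.47724 >1
  x=-2.549: |R|=1.04996 >1
So |R|<1 on (-2.5000, 0).

left endpoint -2.5000.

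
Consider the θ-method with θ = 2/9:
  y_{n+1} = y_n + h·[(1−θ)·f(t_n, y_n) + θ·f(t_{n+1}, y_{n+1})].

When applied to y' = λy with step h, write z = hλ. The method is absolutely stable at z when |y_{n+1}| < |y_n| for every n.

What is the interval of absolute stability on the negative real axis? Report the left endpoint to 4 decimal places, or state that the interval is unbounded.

(-3.6000, 0).

On y'=λy, z=hλ:
  y_{n+1} = y_n + z·[7/9·y_n + 2/9·y_{n+1}] ⇒ (1 − 2/9z)y_{n+1} = (1 + 7/9z)y_n
  ⇒ R(z) = (1 + 7/9z)/(1 − 2/9z).

Need |R(x)|<1, x<0.
x=-1.7: |R|=0.2339
R=−1: 1+7/9x = −1+2/9x ⇒ -5/9x=2 ⇒ x=2/(-5/9)=-3.6000
Confirm numerically:
  x=-2.424: |R|=0.57539 <1
  x=-1.848: |R|=0.31002 <1
  x=-1.468: |R|=0.10690 <1
  x=-4.154: |R|=1.16004 >1
  x=-4.003: |R|=1.11849 >1
  x=-3.834: |R|=1.07019 >1
Stable set (-3.6000, 0).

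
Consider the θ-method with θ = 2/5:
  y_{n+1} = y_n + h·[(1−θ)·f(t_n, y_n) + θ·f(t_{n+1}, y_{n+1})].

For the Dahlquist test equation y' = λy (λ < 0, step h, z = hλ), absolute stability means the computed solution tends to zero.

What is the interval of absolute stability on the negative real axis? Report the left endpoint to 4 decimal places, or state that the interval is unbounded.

Test eqn y'=λy, z=hλ:
  y_{n+1} = y_n + z·[3/5·y_n + 2/5·y_{n+1}] ⇒ (1 − 2/5z)y_{n+1} = (1 + 3/5z)y_n
  Hence R(z) = (1 + 3/5z)/(1 − 2/5z).

Boundary: |R(x)|=1, x<0.
x=-0.94: |R|=0.3169
R=−1: 1+3/5x = −1+2/5x ⇒ -1/5x=2 ⇒ x=2/(-1/5)=-10.0000
Confirm numerically:
  x=-5.795: |R|=0.74653 <1
  x=-4.304: |R|=0.58142 <1
  x=-4.108: |R|=0.55418 <1
  x=-10.597: |R|=1.02279 >1
  x=-10.189: |R|=1.00745 >1
  x=-10.062: |R|=1.00247 >1
Interval (-10.0000, 0).

(-10.0000, 0).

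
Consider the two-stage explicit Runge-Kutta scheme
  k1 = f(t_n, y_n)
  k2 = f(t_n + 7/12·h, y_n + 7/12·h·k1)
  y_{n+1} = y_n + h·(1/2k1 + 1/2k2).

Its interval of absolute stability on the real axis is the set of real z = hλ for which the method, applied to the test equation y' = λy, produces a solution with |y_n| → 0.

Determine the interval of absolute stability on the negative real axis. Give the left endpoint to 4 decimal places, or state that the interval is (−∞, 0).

z∈(-3.4286,0).

Test eqn y'=λy, z=hλ:
  k1=λy_n ⇒ h·k1=z·y_n;  k2=λ(1+7/12z)y_n ⇒ h·k2=z(1+7/12z)y_n
  y_{n+1}/y_n = 1 + 1/2z + 1/2z(1+7/12z) = 1 + z + 7/24z²
  so R(z) = 1 + z + 7/24z².

Find x<0 with |R(x)|<1.
x=-0.74: |R|=0.4197
R=1: x+7/24x²=0 ⇒ x=−24/7=-3.4286; min R=1−1/(4·7/24)=0.1429>−1
Confirm numerically:
  x=-3.109: |R|=0.71022 <1
  x=-2.990: |R|=0.61753 <1
  x=-1.986: |R|=0.16439 <1
  x=-1.793: |R|=0.14466 <1
  x=-3.791: |R|=1.40074 >1
  x=-3.475: |R|=1.04706 >1
Interval (-3.4286, 0).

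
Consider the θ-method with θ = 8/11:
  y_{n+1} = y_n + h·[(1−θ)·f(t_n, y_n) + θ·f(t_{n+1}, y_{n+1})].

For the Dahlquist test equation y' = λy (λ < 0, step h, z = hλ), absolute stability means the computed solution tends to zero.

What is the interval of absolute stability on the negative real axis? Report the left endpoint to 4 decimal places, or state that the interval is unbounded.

Set f=λy, z=hλ:
  y_{n+1} = y_n + z·[3/11·y_n + 8/11·y_{n+1}] ⇒ (1 − 8/11z)y_{n+1} = (1 + 3/11z)y_n
  R(z) = (1 + 3/11z)/(1 − 8/11z).

Find x<0 with |R(x)|<1.
x=-0.54: |R|=0.6123
x=-2: |R|=0.1852
x=-10: |R|=0.2088
x=-100: |R|=0.3564
θ=8/11≥1/2 ⇒ |1+3/11x|<|1−8/11x| ∀x<0 ⇒ unbounded interval.

(−∞, 0) — no finite endpoint.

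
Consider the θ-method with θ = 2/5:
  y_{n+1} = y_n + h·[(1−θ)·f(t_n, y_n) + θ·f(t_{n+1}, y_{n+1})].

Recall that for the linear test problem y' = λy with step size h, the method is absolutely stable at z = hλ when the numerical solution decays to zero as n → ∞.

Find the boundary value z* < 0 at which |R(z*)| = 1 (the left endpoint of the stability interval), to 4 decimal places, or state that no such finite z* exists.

z* = -10.0000.

Set f=λy, z=hλ:
  y_{n+1} = y_n + z·[3/5·y_n + 2/5·y_{n+1}] ⇒ (1 − 2/5z)y_{n+1} = (1 + 3/5z)y_n
  so R(z) = (1 + 3/5z)/(1 − 2/5z).

Find x<0 with |R(x)|<1.
x=-1.71: |R|=0.0154
R=−1: 1+3/5x = −1+2/5x ⇒ -1/5x=2 ⇒ x=2/(-1/5)=-10.0000
Confirm numerically:
  x=-9.892: |R|=0.99564 <1
  x=-9.073: |R|=0.95995 <1
  x=-8.438: |R|=0.92860 <1
  x=-7.635: |R|=0.88333 <1
  x=-10.421: |R|=1.01629 >1
  x=-10.394: |R|=1.01528 >1
  x=-10.091: |R|=1.00361 >1
So |R|<1 on (-10.0000, 0).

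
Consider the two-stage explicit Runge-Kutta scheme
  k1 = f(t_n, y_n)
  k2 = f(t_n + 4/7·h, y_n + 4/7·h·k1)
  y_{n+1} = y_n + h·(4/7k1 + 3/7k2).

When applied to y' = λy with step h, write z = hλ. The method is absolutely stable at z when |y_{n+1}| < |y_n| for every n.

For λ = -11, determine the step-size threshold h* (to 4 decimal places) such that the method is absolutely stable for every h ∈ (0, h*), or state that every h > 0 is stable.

(-4.0833,0); λ=-11 ⇒ h* = (49/12)/11 = 0.3712.

On y'=λy, z=hλ:
  k1=λy_n ⇒ h·k1=z·y_n;  k2=λ(1+4/7z)y_n ⇒ h·k2=z(1+4/7z)y_n
  y_{n+1}/y_n = 1 + 4/7z + 3/7z(1+4/7z) = 1 + z + 12/49z²
  R(z) = 1 + z + 12/49z².

Need |R(x)|<1, x<0.
x=-0.94: |R|=0.2764
R=1: x+12/49x²=0 ⇒ x=−49/12=-4.0833; min R=1−1/(4·12/49)=-0.0208>−1
Confirm numerically:
  x=-2.857: |R|=0.14197 <1
  x=-2.340: |R|=0.00096 <1
  x=-1.698: |R|=0.00809 <1
  x=-4.683: |R|=1.68773 >1
  x=-4.308: |R|=1.23703 >1
  x=-4.110: |R|=1.02684 >1
Stable set (-4.0833, 0).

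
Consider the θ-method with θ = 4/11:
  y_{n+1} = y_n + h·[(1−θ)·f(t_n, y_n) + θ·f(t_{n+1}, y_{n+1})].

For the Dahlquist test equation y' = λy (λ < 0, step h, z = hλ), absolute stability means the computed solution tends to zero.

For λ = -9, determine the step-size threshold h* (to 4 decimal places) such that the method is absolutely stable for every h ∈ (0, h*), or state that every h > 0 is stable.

(-7.3333,0); λ=-9 ⇒ h* = (22/3)/9 = 0.8148.

On y'=λy, z=hλ:
  y_{n+1} = y_n + z·[7/11·y_n + 4/11·y_{n+1}] ⇒ (1 − 4/11z)y_{n+1} = (1 + 7/11z)y_n
  R(z) = (1 + 7/11z)/(1 − 4/11z).

Find x<0 with |R(x)|<1.
x=-0.87: |R|=0.3391
R=−1: 1+7/11x = −1+4/11x ⇒ -3/11x=2 ⇒ x=2/(-3/11)=-7.3333
Confirm numerically:
  x=-6.308: |R|=0.91510 <1
  x=-5.535: |R|=0.83721 <1
  x=-5.229: |R|=0.80220 <1
  x=-3.403: |R|=0.52092 <1
  x=-7.783: |R|=1.03202 >1
  x=-7.670: |R|=1.02423 >1
So |R|<1 on (-7.3333, 0).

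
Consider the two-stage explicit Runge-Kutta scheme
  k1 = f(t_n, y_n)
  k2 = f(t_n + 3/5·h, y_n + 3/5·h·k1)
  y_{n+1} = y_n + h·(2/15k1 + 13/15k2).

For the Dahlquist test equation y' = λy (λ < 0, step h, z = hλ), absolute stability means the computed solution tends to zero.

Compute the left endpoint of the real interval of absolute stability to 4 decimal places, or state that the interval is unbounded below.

Set f=λy, z=hλ:
  k1=λy_n ⇒ h·k1=z·y_n;  k2=λ(1+3/5z)y_n ⇒ h·k2=z(1+3/5z)y_n
  y_{n+1}/y_n = 1 + 2/15z + 13/15z(1+3/5z) = 1 + z + 13/25z²
  so R(z) = 1 + z + 13/25z².

Solve |R(x)|<1 on ℝ⁻.
x=-0.88: |R|=0.5227
R=1: x+13/25x²=0 ⇒ x=−25/13=-1.9231; min R=1−1/(4·13/25)=0.5192>−1
Confirm numerically:
  x=-1.594: |R|=0.72723 <1
  x=-1.449: |R|=0.64279 <1
  x=-0.860: |R|=0.52459 <1
  x=-2.365: |R|=1.54348 >1
  x=-2.081: |R|=1.17089 >1
  x=-1.995: |R|=1.07461 >1
So |R|<1 on (-1.9231, 0).

z* = -1.9231.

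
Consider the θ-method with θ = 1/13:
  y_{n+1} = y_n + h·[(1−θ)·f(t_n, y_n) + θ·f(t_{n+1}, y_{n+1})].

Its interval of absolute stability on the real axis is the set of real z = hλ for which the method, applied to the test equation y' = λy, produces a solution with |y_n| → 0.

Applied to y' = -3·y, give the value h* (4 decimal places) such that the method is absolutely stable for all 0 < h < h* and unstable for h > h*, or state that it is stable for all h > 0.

Test eqn y'=λy, z=hλ:
  y_{n+1} = y_n + z·[12/13·y_n + 1/13·y_{n+1}] ⇒ (1 − 1/13z)y_{n+1} = (1 + 12/13z)y_n
  ⇒ R(z) = (1 + 12/13z)/(1 − 1/13z).

Find x<0 with |R(x)|<1.
x=-0.76: |R|=0.2820
R=−1: 1+12/13x = −1+1/13x ⇒ -11/13x=2 ⇒ x=2/(-11/13)=-2.3636
Confirm numerically:
  x=-2.127: |R|=0.82792 <1
  x=-2.070: |R|=0.78567 <1
  x=-1.491: |R|=0.33759 <1
  x=-2.936: |R|=1.39508 >1
  x=-2.868: |R|=1.34963 >1
  x=-2.732: |R|=1.25756 >1
Stable set (-2.3636, 0).

(-2.3636,0); λ=-3 ⇒ h* = (26/11)/3 = 0.7879.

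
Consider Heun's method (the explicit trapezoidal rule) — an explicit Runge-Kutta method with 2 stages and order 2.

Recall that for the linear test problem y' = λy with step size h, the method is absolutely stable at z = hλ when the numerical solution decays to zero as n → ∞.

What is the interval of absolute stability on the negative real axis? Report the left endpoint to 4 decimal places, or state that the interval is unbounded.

(-2.0000, 0).

On y'=λy, z=hλ:
  order 2, 2-stage ⇒ R(z)=1+z+z^2/2
  (e.g. R(-0.37)=0.69845, |R|=0.69845)

Boundary: |R(x)|=1, x<0.
x=-0.37: |R|=0.6985
|R(-2.25)|=1.2812 |R(-1.43)|=0.5924 |R(-1.31)|=0.5481
Bisect:
  x_lo=-2.5492 |R|=1.7000  x_hi=-0.3846 |R|=0.6894
  mid=-1.46688 |R|=0.60899 →hi
  mid=-2.00803 |R|=1.00807 →lo
  mid=-1.73746 |R|=0.77192 →hi
  mid=-1.87274 |R|=0.88084 →hi
  mid=-1.94039 |R|=0.94217 →hi
  mid=-1.97421 |R|=0.97454 →hi
  mid=-1.99112 |R|=0.99116 →hi
  mid=-1.99958 |R|=0.99958 →hi
  mid=-2.00381 |R|=1.00381 →lo
  mid=-2.00169 |R|=1.00169 →lo
  ...
  [-2.00011,-1.99997] ⇒ x*=-2.0000
Interval (-2.0000, 0).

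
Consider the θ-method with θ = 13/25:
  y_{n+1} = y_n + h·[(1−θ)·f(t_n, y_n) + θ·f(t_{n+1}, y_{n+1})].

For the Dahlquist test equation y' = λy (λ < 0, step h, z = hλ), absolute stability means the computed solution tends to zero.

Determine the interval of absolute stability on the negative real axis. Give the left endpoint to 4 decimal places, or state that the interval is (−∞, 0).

unbounded; (−∞, 0).

With y'=λy (z=hλ):
  y_{n+1} = y_n + z·[12/25·y_n + 13/25·y_{n+1}] ⇒ (1 − 13/25z)y_{n+1} = (1 + 12/25z)y_n
  ⇒ R(z) = (1 + 12/25z)/(1 − 13/25z).

Solve |R(x)|<1 on ℝ⁻.
x=-0.9: |R|=0.3869
x=-2: |R|=0.0196
x=-10: |R|=0.6129
x=-100: |R|=0.8868
θ=13/25≥1/2 ⇒ |1+12/25x|<|1−13/25x| ∀x<0 ⇒ stable on all of ℝ⁻.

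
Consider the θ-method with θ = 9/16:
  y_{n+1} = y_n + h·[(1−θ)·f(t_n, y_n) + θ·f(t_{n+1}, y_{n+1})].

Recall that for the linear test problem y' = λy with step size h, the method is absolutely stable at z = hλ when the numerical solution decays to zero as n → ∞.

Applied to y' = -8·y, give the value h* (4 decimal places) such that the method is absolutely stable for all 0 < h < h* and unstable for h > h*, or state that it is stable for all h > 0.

unbounded; (−∞, 0). Any h>0 works for λ=-8.

With y'=λy (z=hλ):
  y_{n+1} = y_n + z·[7/16·y_n + 9/16·y_{n+1}] ⇒ (1 − 9/16z)y_{n+1} = (1 + 7/16z)y_n
  ⇒ R(z) = (1 + 7/16z)/(1 − 9/16z).

Solve |R(x)|<1 on ℝ⁻.
x=-1.49: |R|=0.1894
x=-2: |R|=0.0588
x=-10: |R|=0.5094
x=-100: |R|=0.7467
θ=9/16≥1/2 ⇒ |1+7/16x|<|1−9/16x| ∀x<0 ⇒ interval (−∞,0).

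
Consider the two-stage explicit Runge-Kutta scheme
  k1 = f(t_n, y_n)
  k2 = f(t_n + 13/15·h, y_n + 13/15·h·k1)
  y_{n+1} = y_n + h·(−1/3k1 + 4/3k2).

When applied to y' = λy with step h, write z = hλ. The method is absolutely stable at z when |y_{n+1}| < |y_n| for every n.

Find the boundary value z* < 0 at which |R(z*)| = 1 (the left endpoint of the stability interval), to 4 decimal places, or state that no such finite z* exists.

z* = -0.8654.

Set f=λy, z=hλ:
  k1=λy_n ⇒ h·k1=z·y_n;  k2=λ(1+13/15z)y_n ⇒ h·k2=z(1+13/15z)y_n
  y_{n+1}/y_n = 1 − 1/3z + 4/3z(1+13/15z) = 1 + z + 52/45z²
  so R(z) = 1 + z + 52/45z².

Find x<0 with |R(x)|<1.
x=-1.42: |R|=1.9101
R=1: x+52/45x²=0 ⇒ x=−45/52=-0.8654; min R=1−1/(4·52/45)=0.7837>−1
Confirm numerically:
  x=-0.740: |R|=0.89278 <1
  x=-0.665: |R|=0.84602 <1
  x=-0.662: |R|=0.84442 <1
  x=-0.448: |R|=0.78392 <1
  x=-1.279: |R|=1.61131 >1
  x=-0.886: |R|=1.02111 >1
Stable set (-0.8654, 0).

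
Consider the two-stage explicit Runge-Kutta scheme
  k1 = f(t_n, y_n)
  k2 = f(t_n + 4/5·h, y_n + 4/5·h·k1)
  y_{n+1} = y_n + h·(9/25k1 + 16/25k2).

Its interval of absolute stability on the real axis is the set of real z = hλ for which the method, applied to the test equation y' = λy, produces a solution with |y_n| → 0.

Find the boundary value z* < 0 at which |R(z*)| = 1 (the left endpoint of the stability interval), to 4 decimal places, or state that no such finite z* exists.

left endpoint -1.9531.

Set f=λy, z=hλ:
  k1=λy_n ⇒ h·k1=z·y_n;  k2=λ(1+4/5z)y_n ⇒ h·k2=z(1+4/5z)y_n
  y_{n+1}/y_n = 1 + 9/25z + 16/25z(1+4/5z) = 1 + z + 64/125z²
  ⇒ R(z) = 1 + z + 64/125z².

Find x<0 with |R(x)|<1.
x=-1.37: |R|=0.5910
R=1: x+64/125x²=0 ⇒ x=−125/64=-1.9531; min R=1−1/(4·64/125)=0.5117>−1
Confirm numerically:
  x=-1.319: |R|=0.57176 <1
  x=-1.005: |R|=0.51213 <1
  x=-0.826: |R|=0.52333 <1
  x=-2.405: |R|=1.55642 >1
  x=-2.386: |R|=1.52881 >1
Stable set (-1.9531, 0).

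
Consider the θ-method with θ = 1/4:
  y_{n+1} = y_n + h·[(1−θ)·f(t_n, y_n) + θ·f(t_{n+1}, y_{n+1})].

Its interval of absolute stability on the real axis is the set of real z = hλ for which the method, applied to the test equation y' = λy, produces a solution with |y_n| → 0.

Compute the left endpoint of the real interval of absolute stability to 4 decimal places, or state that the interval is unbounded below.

z* = -4.0000.

Set f=λy, z=hλ:
  y_{n+1} = y_n + z·[3/4·y_n + 1/4·y_{n+1}] ⇒ (1 − 1/4z)y_{n+1} = (1 + 3/4z)y_n
  R(z) = (1 + 3/4z)/(1 − 1/4z).

Find x<0 with |R(x)|<1.
x=-1.29: |R|=0.0246
R=−1: 1+3/4x = −1+1/4x ⇒ -1/2x=2 ⇒ x=2/(-1/2)=-4.0000
Confirm numerically:
  x=-3.712: |R|=0.92531 <1
  x=-3.414: |R|=0.84192 <1
  x=-3.070: |R|=0.73692 <1
  x=-2.125: |R|=0.38776 <1
  x=-4.261: |R|=1.06319 >1
  x=-4.073: |R|=1.01808 >1
Interval (-4.0000, 0).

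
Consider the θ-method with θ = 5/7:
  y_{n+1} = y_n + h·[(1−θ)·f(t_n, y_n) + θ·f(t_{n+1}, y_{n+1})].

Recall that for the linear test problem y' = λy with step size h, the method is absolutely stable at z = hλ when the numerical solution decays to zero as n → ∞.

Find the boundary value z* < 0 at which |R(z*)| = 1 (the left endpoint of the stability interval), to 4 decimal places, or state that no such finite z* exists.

interval (−∞, 0).

With y'=λy (z=hλ):
  y_{n+1} = y_n + z·[2/7·y_n + 5/7·y_{n+1}] ⇒ (1 − 5/7z)y_{n+1} = (1 + 2/7z)y_n
  ⇒ R(z) = (1 + 2/7z)/(1 − 5/7z).

Find x<0 with |R(x)|<1.
x=-0.37: |R|=0.7073
x=-2: |R|=0.1765
x=-10: |R|=0.2281
x=-100: |R|=0.3807
θ=5/7≥1/2 ⇒ |1+2/7x|<|1−5/7x| ∀x<0 ⇒ stable on all of ℝ⁻.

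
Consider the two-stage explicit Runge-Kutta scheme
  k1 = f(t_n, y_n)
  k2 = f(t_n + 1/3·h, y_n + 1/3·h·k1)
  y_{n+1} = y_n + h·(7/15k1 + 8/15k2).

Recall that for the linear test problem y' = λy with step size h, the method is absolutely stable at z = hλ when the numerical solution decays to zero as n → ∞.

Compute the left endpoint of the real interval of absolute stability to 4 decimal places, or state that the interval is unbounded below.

On y'=λy, z=hλ:
  k1=λy_n ⇒ h·k1=z·y_n;  k2=λ(1+1/3z)y_n ⇒ h·k2=z(1+1/3z)y_n
  y_{n+1}/y_n = 1 + 7/15z + 8/15z(1+1/3z) = 1 + z + 8/45z²
  ⇒ R(z) = 1 + z + 8/45z².

Solve |R(x)|<1 on ℝ⁻.
x=-0.91: |R|=0.2372
R=1: x+8/45x²=0 ⇒ x=−45/8=-5.6250; min R=1−1/(4·8/45)=-0.4062>−1
Confirm numerically:
  x=-4.223: |R|=0.05256 <1
  x=-3.895: |R|=0.19793 <1
  x=-3.166: |R|=0.38403 <1
  x=-6.154: |R|=1.57875 >1
  x=-5.953: |R|=1.34713 >1
  x=-5.950: |R|=1.34378 >1
Stable set (-5.6250, 0).

z* = -5.6250.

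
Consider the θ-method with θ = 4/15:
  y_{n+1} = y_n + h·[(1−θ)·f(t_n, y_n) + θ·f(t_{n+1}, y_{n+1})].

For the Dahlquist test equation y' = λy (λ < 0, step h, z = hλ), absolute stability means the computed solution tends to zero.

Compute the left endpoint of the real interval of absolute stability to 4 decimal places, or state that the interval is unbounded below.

z* = -4.2857.

On y'=λy, z=hλ:
  y_{n+1} = y_n + z·[11/15·y_n + 4/15·y_{n+1}] ⇒ (1 − 4/15z)y_{n+1} = (1 + 11/15z)y_n
  Hence R(z) = (1 + 11/15z)/(1 − 4/15z).

Boundary: |R(x)|=1, x<0.
x=-0.91: |R|=0.2677
R=−1: 1+11/15x = −1+4/15x ⇒ -7/15x=2 ⇒ x=2/(-7/15)=-4.2857
Confirm numerically:
  x=-3.820: |R|=0.89234 <1
  x=-2.333: |R|=0.43823 <1
  x=-1.740: |R|=0.18852 <1
  x=-4.677: |R|=1.08126 >1
  x=-4.610: |R|=1.06788 >1
So |R|<1 on (-4.2857, 0).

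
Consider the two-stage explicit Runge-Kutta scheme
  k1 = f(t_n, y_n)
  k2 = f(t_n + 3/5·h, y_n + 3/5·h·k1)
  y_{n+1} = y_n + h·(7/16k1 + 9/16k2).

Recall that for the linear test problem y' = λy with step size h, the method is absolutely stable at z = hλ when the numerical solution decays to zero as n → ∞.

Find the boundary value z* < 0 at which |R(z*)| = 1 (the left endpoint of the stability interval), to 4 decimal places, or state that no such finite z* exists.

z* = -2.9630.

On y'=λy, z=hλ:
  k1=λy_n ⇒ h·k1=z·y_n;  k2=λ(1+3/5z)y_n ⇒ h·k2=z(1+3/5z)y_n
  y_{n+1}/y_n = 1 + 7/16z + 9/16z(1+3/5z) = 1 + z + 27/80z²
  so R(z) = 1 + z + 27/80z².

Need |R(x)|<1, x<0.
x=-1.59: |R|=0.2632
R=1: x+27/80x²=0 ⇒ x=−80/27=-2.9630; min R=1−1/(4·27/80)=0.2593>−1
Confirm numerically:
  x=-2.199: |R|=0.43302 <1
  x=-1.934: |R|=0.32837 <1
  x=-1.737: |R|=0.28129 <1
  x=-3.517: |R|=1.65764 >1
  x=-3.284: |R|=1.35582 >1
  x=-3.216: |R|=1.27465 >1
So |R|<1 on (-2.9630, 0).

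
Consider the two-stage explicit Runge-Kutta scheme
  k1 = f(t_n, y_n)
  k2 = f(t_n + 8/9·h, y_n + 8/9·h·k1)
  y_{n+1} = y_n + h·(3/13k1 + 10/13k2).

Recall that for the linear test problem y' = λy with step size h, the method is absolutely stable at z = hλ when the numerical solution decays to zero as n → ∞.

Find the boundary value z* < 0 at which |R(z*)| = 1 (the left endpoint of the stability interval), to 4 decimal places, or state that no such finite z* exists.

z* = -1.4625.

Set f=λy, z=hλ:
  k1=λy_n ⇒ h·k1=z·y_n;  k2=λ(1+8/9z)y_n ⇒ h·k2=z(1+8/9z)y_n
  y_{n+1}/y_n = 1 + 3/13z + 10/13z(1+8/9z) = 1 + z + 80/117z²
  Hence R(z) = 1 + z + 80/117z².

Need |R(x)|<1, x<0.
x=-0.62: |R|=0.6428
R=1: x+80/117x²=0 ⇒ x=−117/80=-1.4625; min R=1−1/(4·80/117)=0.6344>−1
Confirm numerically:
  x=-1.408: |R|=0.94753 <1
  x=-1.372: |R|=0.91510 <1
  x=-1.329: |R|=0.87869 <1
  x=-1.049: |R|=0.70341 <1
  x=-1.925: |R|=1.60876 >1
  x=-1.734: |R|=1.32190 >1
  x=-1.707: |R|=1.28538 >1
Stable set (-1.4625, 0).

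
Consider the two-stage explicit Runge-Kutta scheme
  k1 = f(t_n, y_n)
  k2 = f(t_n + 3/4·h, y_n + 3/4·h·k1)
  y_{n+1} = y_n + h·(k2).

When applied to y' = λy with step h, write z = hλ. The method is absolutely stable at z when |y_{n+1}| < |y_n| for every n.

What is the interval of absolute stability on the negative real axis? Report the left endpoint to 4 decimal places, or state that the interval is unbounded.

(-1.3333, 0).

Test eqn y'=λy, z=hλ:
  k1=λy_n ⇒ h·k1=z·y_n;  k2=λ(1+3/4z)y_n ⇒ h·k2=z(1+3/4z)y_n
  y_{n+1}/y_n = 1 + z(1+3/4z) = 1 + z + 3/4z²
  R(z) = 1 + z + 3/4z².

Solve |R(x)|<1 on ℝ⁻.
x=-0.82: |R|=0.6843
R=1: x+3/4x²=0 ⇒ x=−4/3=-1.3333; min R=1−1/(4·3/4)=0.6667>−1
Confirm numerically:
  x=-1.081: |R|=0.79542 <1
  x=-0.956: |R|=0.72945 <1
  x=-0.706: |R|=0.66783 <1
  x=-1.721: |R|=1.50038 >1
  x=-1.691: |R|=1.45361 >1
  x=-1.555: |R|=1.25852 >1
Stable set (-1.3333, 0).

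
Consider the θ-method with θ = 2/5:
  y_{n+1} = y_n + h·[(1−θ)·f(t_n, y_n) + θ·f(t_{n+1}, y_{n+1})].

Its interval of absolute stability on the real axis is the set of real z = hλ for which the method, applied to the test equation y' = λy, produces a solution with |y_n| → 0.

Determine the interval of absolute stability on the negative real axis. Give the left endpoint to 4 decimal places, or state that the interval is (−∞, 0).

On y'=λy, z=hλ:
  y_{n+1} = y_n + z·[3/5·y_n + 2/5·y_{n+1}] ⇒ (1 − 2/5z)y_{n+1} = (1 + 3/5z)y_n
  ⇒ R(z) = (1 + 3/5z)/(1 − 2/5z).

Find x<0 with |R(x)|<1.
x=-0.84: |R|=0.3713
R=−1: 1+3/5x = −1+2/5x ⇒ -1/5x=2 ⇒ x=2/(-1/5)=-10.0000
Confirm numerically:
  x=-9.398: |R|=0.97470 <1
  x=-7.646: |R|=0.88399 <1
  x=-5.832: |R|=0.74988 <1
  x=-5.808: |R|=0.74771 <1
  x=-10.406: |R|=1.01573 >1
  x=-10.343: |R|=1.01335 >1
Stable set (-10.0000, 0).

z∈(-10.0000,0).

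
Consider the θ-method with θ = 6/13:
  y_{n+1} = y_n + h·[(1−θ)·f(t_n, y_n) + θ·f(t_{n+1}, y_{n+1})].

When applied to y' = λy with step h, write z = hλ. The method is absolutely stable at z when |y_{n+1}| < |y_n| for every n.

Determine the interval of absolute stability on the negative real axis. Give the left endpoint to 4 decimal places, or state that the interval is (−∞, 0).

On y'=λy, z=hλ:
  y_{n+1} = y_n + z·[7/13·y_n + 6/13·y_{n+1}] ⇒ (1 − 6/13z)y_{n+1} = (1 + 7/13z)y_n
  so R(z) = (1 + 7/13z)/(1 − 6/13z).

Need |R(x)|<1, x<0.
x=-1.67: |R|=0.0569
R=−1: 1+7/13x = −1+6/13x ⇒ -1/13x=2 ⇒ x=2/(-1/13)=-26.0000
Confirm numerically:
  x=-25.115: |R|=0.99459 <1
  x=-18.753: |R|=0.94226 <1
  x=-10.620: |R|=0.79953 <1
  x=-26.313: |R|=1.00183 >1
  x=-26.224: |R|=1.00131 >1
Interval (-26.0000, 0).

(-26.0000, 0).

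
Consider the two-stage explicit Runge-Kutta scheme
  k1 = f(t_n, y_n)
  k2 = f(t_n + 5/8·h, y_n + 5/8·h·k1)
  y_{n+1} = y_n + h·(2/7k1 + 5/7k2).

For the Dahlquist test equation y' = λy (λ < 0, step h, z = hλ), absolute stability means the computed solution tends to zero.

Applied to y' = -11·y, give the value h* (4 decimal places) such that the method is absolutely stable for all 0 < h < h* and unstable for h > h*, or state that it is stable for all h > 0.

(-2.2400,0); λ=-11 ⇒ h* = (56/25)/11 = 0.2036.

Test eqn y'=λy, z=hλ:
  k1=λy_n ⇒ h·k1=z·y_n;  k2=λ(1+5/8z)y_n ⇒ h·k2=z(1+5/8z)y_n
  y_{n+1}/y_n = 1 + 2/7z + 5/7z(1+5/8z) = 1 + z + 25/56z²
  so R(z) = 1 + z + 25/56z².

Find x<0 with |R(x)|<1.
x=-1.27: |R|=0.4500
R=1: x+25/56x²=0 ⇒ x=−56/25=-2.2400; min R=1−1/(4·25/56)=0.4400>−1
Confirm numerically:
  x=-2.036: |R|=0.81458 <1
  x=-1.952: |R|=0.74903 <1
  x=-1.723: |R|=0.60233 <1
  x=-1.173: |R|=0.44125 <1
  x=-2.525: |R|=1.32126 >1
  x=-2.304: |R|=1.06583 >1
So |R|<1 on (-2.2400, 0).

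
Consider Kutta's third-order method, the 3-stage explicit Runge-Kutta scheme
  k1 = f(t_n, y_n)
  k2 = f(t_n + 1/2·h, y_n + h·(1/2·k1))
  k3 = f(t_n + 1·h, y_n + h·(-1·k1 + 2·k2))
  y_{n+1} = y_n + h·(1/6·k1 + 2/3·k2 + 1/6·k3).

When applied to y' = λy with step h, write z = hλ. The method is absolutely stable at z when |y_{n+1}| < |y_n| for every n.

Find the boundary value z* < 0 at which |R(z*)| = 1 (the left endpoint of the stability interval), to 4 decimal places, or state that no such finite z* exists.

left endpoint -2.5127.

With y'=λy (z=hλ):
  order 3, 3-stage ⇒ R(z)=1+z+z^2/2+z^3/6
  (e.g. R(-0.68)=0.49879, |R|=0.49879)

Solve |R(x)|<1 on ℝ⁻.
x=-0.68: |R|=0.4988
|R(-2.05)|=0.3846 |R(-1.63)|=0.0233 |R(-1.59)|=0.0041
Bisect:
  x_lo=-2.9490 |R|=1.8750  x_hi=-0.2085 |R|=0.8117
  mid=-1.57872 |R|=0.01167 →hi
  mid=-2.26384 |R|=0.63504 →hi
  mid=-2.60640 |R|=1.16076 →lo
  mid=-2.43512 |R|=0.87685 →hi
  mid=-2.52076 |R|=1.01323 →lo
  mid=-2.47794 |R|=0.94369 →hi
  mid=-2.49935 |R|=0.97812 →hi
  mid=-2.51006 |R|=0.99559 →hi
  mid=-2.51541 |R|=1.00439 →lo
  mid=-2.51273 |R|=0.99998 →hi
  ...
  [-2.51290,-2.51273] ⇒ x*=-2.5127
Stable set (-2.5127, 0).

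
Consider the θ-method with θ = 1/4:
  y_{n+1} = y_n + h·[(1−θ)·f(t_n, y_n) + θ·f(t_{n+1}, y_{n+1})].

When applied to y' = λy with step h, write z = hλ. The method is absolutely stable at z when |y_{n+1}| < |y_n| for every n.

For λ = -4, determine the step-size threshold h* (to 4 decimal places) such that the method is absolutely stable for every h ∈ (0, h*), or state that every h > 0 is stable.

(-4.0000,0); λ=-4 ⇒ h* = (4)/4 = 1.0000.

On y'=λy, z=hλ:
  y_{n+1} = y_n + z·[3/4·y_n + 1/4·y_{n+1}] ⇒ (1 − 1/4z)y_{n+1} = (1 + 3/4z)y_n
  ⇒ R(z) = (1 + 3/4z)/(1 − 1/4z).

Solve |R(x)|<1 on ℝ⁻.
x=-1.54: |R|=0.1119
R=−1: 1+3/4x = −1+1/4x ⇒ -1/2x=2 ⇒ x=2/(-1/2)=-4.0000
Confirm numerically:
  x=-3.537: |R|=0.87714 <1
  x=-3.129: |R|=0.75565 <1
  x=-1.658: |R|=0.17215 <1
  x=-4.197: |R|=1.04807 >1
  x=-4.117: |R|=1.02883 >1
  x=-4.086: |R|=1.02127 >1
Interval (-4.0000, 0).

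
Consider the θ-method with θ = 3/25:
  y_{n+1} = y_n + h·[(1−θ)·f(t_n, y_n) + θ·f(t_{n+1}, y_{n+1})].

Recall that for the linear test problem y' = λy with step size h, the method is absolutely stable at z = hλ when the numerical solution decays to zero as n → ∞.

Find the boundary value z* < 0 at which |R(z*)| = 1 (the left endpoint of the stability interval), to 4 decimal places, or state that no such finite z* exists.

z* = -2.6316.

With y'=λy (z=hλ):
  y_{n+1} = y_n + z·[22/25·y_n + 3/25·y_{n+1}] ⇒ (1 − 3/25z)y_{n+1} = (1 + 22/25z)y_n
  R(z) = (1 + 22/25z)/(1 − 3/25z).

Solve |R(x)|<1 on ℝ⁻.
x=-0.8: |R|=0.2701
R=−1: 1+22/25x = −1+3/25x ⇒ -19/25x=2 ⇒ x=2/(-19/25)=-2.6316
Confirm numerically:
  x=-1.898: |R|=0.54590 <1
  x=-1.181: |R|=0.03440 <1
  x=-1.158: |R|=0.01672 <1
  x=-3.178: |R|=1.30063 >1
  x=-2.989: |R|=1.19993 >1
Interval (-2.6316, 0).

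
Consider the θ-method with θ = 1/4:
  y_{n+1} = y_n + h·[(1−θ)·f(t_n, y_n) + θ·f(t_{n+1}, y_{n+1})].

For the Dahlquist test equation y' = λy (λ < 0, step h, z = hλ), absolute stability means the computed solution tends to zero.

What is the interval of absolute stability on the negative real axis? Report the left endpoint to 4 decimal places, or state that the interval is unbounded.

Test eqn y'=λy, z=hλ:
  y_{n+1} = y_n + z·[3/4·y_n + 1/4·y_{n+1}] ⇒ (1 − 1/4z)y_{n+1} = (1 + 3/4z)y_n
  Hence R(z) = (1 + 3/4z)/(1 − 1/4z).

Boundary: |R(x)|=1, x<0.
x=-0.82: |R|=0.3195
R=−1: 1+3/4x = −1+1/4x ⇒ -1/2x=2 ⇒ x=2/(-1/2)=-4.0000
Confirm numerically:
  x=-3.357: |R|=0.82520 <1
  x=-3.340: |R|=0.82016 <1
  x=-3.233: |R|=0.78792 <1
  x=-2.638: |R|=0.58964 <1
  x=-4.597: |R|=1.13889 >1
  x=-4.340: |R|=1.08153 >1
  x=-4.297: |R|=1.07159 >1
Interval (-4.0000, 0).

(-4.0000, 0).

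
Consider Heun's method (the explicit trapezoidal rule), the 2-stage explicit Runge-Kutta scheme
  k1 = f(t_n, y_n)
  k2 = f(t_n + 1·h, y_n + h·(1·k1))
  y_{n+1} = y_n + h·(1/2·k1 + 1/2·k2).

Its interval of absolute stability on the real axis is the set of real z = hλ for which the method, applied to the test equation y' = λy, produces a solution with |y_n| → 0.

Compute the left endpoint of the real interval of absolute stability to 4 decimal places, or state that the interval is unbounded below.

On y'=λy, z=hλ:
  order 2, 2-stage ⇒ R(z)=1+z+z^2/2
  (e.g. R(-1.28)=0.53920, |R|=0.53920)

Solve |R(x)|<1 on ℝ⁻.
x=-1.28: |R|=0.5392
|R(-1.92)|=0.9232 |R(-1.9)|=0.9050 |R(-1.32)|=0.5512
Bisect:
  x_lo=-2.4982 |R|=1.6224  x_hi=-0.1110 |R|=0.8952
  mid=-1.30461 |R|=0.54639 →hi
  mid=-1.90142 |R|=0.90628 →hi
  mid=-2.19983 |R|=1.21979 →lo
  mid=-2.05062 |R|=1.05191 →lo
  mid=-1.97602 |R|=0.97631 →hi
  mid=-2.01332 |R|=1.01341 →lo
  mid=-1.99467 |R|=0.99469 →hi
  ...
  [-2.00006,-1.99992] ⇒ x*=-2.0000
Stable set (-2.0000, 0).

z* = -2.0000.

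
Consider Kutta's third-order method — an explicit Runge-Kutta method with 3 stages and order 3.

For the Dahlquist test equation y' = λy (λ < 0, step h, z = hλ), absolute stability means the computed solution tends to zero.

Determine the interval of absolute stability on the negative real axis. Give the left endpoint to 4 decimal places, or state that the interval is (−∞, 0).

On y'=λy, z=hλ:
  order 3, 3-stage ⇒ R(z)=1+z+z^2/2+z^3/6
  (e.g. R(-1.16)=0.25265, |R|=0.25265)

Need |R(x)|<1, x<0.
x=-1.16: |R|=0.2527
|R(-1.84)|=0.1855 |R(-1.45)|=0.0931 |R(-0.99)|=0.3383
Bisect:
  x_lo=-3.3426 |R|=2.9807  x_hi=-0.3567 |R|=0.6993
  mid=-1.84967 |R|=0.19374 →hi
  mid=-2.59615 |R|=1.14249 →lo
  mid=-2.22291 |R|=0.58294 →hi
  mid=-2.40953 |R|=0.83817 →hi
  mid=-2.50284 |R|=0.98379 →hi
  mid=-2.54950 |R|=1.06145 →lo
  mid=-2.52617 |R|=1.02221 →lo
  mid=-2.51450 |R|=1.00289 →lo
  mid=-2.50867 |R|=0.99332 →hi
  mid=-2.51159 |R|=0.99810 →hi
  ...
  [-2.51286,-2.51268] ⇒ x*=-2.5127
Stable set (-2.5127, 0).

(-2.5127, 0).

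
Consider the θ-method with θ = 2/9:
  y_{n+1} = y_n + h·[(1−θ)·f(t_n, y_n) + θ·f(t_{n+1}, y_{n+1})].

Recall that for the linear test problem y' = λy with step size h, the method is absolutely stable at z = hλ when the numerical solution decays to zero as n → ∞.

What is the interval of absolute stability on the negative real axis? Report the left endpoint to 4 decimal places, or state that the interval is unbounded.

Test eqn y'=λy, z=hλ:
  y_{n+1} = y_n + z·[7/9·y_n + 2/9·y_{n+1}] ⇒ (1 − 2/9z)y_{n+1} = (1 + 7/9z)y_n
  Hence R(z) = (1 + 7/9z)/(1 − 2/9z).

Boundary: |R(x)|=1, x<0.
x=-0.72: |R|=0.3793
R=−1: 1+7/9x = −1+2/9x ⇒ -5/9x=2 ⇒ x=2/(-5/9)=-3.6000
Confirm numerically:
  x=-2.770: |R|=0.71458 <1
  x=-1.810: |R|=0.29081 <1
  x=-1.467: |R|=0.10633 <1
  x=-4.172: |R|=1.16490 >1
  x=-4.138: |R|=1.15571 >1
  x=-4.019: |R|=1.12296 >1
Stable set (-3.6000, 0).

z∈(-3.6000,0).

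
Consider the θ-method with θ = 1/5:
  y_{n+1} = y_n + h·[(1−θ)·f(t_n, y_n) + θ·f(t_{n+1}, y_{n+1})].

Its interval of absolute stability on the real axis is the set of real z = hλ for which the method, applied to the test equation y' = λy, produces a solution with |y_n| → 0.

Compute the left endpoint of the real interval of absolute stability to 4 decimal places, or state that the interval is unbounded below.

left endpoint -3.3333.

On y'=λy, z=hλ:
  y_{n+1} = y_n + z·[4/5·y_n + 1/5·y_{n+1}] ⇒ (1 − 1/5z)y_{n+1} = (1 + 4/5z)y_n
  R(z) = (1 + 4/5z)/(1 − 1/5z).

Boundary: |R(x)|=1, x<0.
x=-1.13: |R|=0.0783
R=−1: 1+4/5x = −1+1/5x ⇒ -3/5x=2 ⇒ x=2/(-3/5)=-3.3333
Confirm numerically:
  x=-3.237: |R|=0.96491 <1
  x=-2.936: |R|=0.84980 <1
  x=-2.179: |R|=0.51762 <1
  x=-2.078: |R|=0.46793 <1
  x=-3.545: |R|=1.07431 >1
  x=-3.494: |R|=1.05675 >1
  x=-3.440: |R|=1.03791 >1
Stable set (-3.3333, 0).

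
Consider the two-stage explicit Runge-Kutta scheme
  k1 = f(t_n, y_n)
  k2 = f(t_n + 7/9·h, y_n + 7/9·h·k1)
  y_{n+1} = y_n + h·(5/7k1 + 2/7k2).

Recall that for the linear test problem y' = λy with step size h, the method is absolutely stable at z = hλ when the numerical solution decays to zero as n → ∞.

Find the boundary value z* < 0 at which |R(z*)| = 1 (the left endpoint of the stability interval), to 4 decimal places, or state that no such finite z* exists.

left endpoint -4.5000.

On y'=λy, z=hλ:
  k1=λy_n ⇒ h·k1=z·y_n;  k2=λ(1+7/9z)y_n ⇒ h·k2=z(1+7/9z)y_n
  y_{n+1}/y_n = 1 + 5/7z + 2/7z(1+7/9z) = 1 + z + 2/9z²
  Hence R(z) = 1 + z + 2/9z².

Boundary: |R(x)|=1, x<0.
x=-0.45: |R|=0.5950
R=1: x+2/9x²=0 ⇒ x=−9/2=-4.5000; min R=1−1/(4·2/9)=-0.1250>−1
Confirm numerically:
  x=-4.417: |R|=0.91853 <1
  x=-3.668: |R|=0.32183 <1
  x=-3.655: |R|=0.31367 <1
  x=-4.982: |R|=1.53363 >1
  x=-4.952: |R|=1.49740 >1
  x=-4.581: |R|=1.08246 >1
Interval (-4.5000, 0).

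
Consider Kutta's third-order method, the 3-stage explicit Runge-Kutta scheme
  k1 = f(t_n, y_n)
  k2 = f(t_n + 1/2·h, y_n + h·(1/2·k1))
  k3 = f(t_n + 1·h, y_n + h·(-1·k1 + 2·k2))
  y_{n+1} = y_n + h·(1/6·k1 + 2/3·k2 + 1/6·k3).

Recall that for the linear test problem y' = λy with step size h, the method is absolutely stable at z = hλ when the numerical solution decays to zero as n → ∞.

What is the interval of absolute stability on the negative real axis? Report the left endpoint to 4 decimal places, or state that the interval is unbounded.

z∈(-2.5127,0).

Set f=λy, z=hλ:
  order 3, 3-stage ⇒ R(z)=1+z+z^2/2+z^3/6
  (e.g. R(-0.98)=0.34333, |R|=0.34333)

Solve |R(x)|<1 on ℝ⁻.
x=-0.98: |R|=0.3433
|R(-2.29)|=0.6694 |R(-2.25)|=0.6172 |R(-1.08)|=0.2932
Bisect:
  x_lo=-2.9174 |R|=1.8002  x_hi=-0.3768 |R|=0.6853
  mid=-1.64710 |R|=0.03538 →hi
  mid=-2.28225 |R|=0.65916 →hi
  mid=-2.59982 |R|=1.14902 →lo
  mid=-2.44104 |R|=0.88592 →hi
  mid=-2.52043 |R|=1.01268 →lo
  mid=-2.48073 |R|=0.94813 →hi
  mid=-2.50058 |R|=0.98011 →hi
  mid=-2.51051 |R|=0.99632 →hi
  ...
  [-2.51283,-2.51268] ⇒ x*=-2.5127
So |R|<1 on (-2.5127, 0).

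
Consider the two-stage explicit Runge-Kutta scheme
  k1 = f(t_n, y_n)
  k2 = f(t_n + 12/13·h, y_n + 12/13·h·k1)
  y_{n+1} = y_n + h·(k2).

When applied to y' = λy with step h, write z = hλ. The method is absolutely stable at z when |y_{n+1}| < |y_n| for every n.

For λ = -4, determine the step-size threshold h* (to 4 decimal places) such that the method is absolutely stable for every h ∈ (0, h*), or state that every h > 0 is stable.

On y'=λy, z=hλ:
  k1=λy_n ⇒ h·k1=z·y_n;  k2=λ(1+12/13z)y_n ⇒ h·k2=z(1+12/13z)y_n
  y_{n+1}/y_n = 1 + z(1+12/13z) = 1 + z + 12/13z²
  Hence R(z) = 1 + z + 12/13z².

Find x<0 with |R(x)|<1.
x=-1.21: |R|=1.1415
R=1: x+12/13x²=0 ⇒ x=−13/12=-1.0833; min R=1−1/(4·12/13)=0.7292>−1
Confirm numerically:
  x=-0.870: |R|=0.82868 <1
  x=-0.661: |R|=0.74231 <1
  x=-0.642: |R|=0.73846 <1
  x=-0.593: |R|=0.73160 <1
  x=-1.605: |R|=1.77287 >1
  x=-1.280: |R|=1.23237 >1
  x=-1.269: |R|=1.21749 >1
Stable set (-1.0833, 0).

(-1.0833,0); λ=-4 ⇒ h* = (13/12)/4 = 0.2708.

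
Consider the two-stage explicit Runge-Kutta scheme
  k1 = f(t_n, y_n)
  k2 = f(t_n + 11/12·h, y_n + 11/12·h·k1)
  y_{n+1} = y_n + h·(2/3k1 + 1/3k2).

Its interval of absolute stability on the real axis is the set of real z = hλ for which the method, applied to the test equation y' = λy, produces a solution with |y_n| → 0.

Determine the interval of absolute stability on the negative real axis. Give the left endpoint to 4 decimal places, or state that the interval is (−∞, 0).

(-3.2727, 0).

Test eqn y'=λy, z=hλ:
  k1=λy_n ⇒ h·k1=z·y_n;  k2=λ(1+11/12z)y_n ⇒ h·k2=z(1+11/12z)y_n
  y_{n+1}/y_n = 1 + 2/3z + 1/3z(1+11/12z) = 1 + z + 11/36z²
  ⇒ R(z) = 1 + z + 11/36z².

Solve |R(x)|<1 on ℝ⁻.
x=-0.3: |R|=0.7275
R=1: x+11/36x²=0 ⇒ x=−36/11=-3.2727; min R=1−1/(4·11/36)=0.1818>−1
Confirm numerically:
  x=-2.869: |R|=0.64608 <1
  x=-2.769: |R|=0.57380 <1
  x=-2.554: |R|=0.43911 <1
  x=-1.764: |R|=0.18680 <1
  x=-3.543: |R|=1.29259 >1
  x=-3.311: |R|=1.03872 >1
Stable set (-3.2727, 0).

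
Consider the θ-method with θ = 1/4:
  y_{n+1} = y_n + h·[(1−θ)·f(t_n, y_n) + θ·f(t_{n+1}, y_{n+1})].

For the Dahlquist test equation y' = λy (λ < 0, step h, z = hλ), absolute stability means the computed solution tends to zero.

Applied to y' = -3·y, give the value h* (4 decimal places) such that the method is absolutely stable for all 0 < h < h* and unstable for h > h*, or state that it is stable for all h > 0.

Test eqn y'=λy, z=hλ:
  y_{n+1} = y_n + z·[3/4·y_n + 1/4·y_{n+1}] ⇒ (1 − 1/4z)y_{n+1} = (1 + 3/4z)y_n
  ⇒ R(z) = (1 + 3/4z)/(1 − 1/4z).

Need |R(x)|<1, x<0.
x=-1.48: |R|=0.0803
R=−1: 1+3/4x = −1+1/4x ⇒ -1/2x=2 ⇒ x=2/(-1/2)=-4.0000
Confirm numerically:
  x=-3.814: |R|=0.95239 <1
  x=-3.023: |R|=0.72177 <1
  x=-2.432: |R|=0.51244 <1
  x=-4.576: |R|=1.13433 >1
  x=-4.347: |R|=1.08314 >1
Stable set (-4.0000, 0).

(-4.0000,0); λ=-3 ⇒ h* = (4)/3 = 1.3333.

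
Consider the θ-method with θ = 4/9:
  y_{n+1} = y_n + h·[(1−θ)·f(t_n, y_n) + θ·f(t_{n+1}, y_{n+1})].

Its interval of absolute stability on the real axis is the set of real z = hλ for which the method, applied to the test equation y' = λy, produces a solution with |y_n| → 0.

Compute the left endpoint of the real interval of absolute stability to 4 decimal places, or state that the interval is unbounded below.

z* = -18.0000.

Test eqn y'=λy, z=hλ:
  y_{n+1} = y_n + z·[5/9·y_n + 4/9·y_{n+1}] ⇒ (1 − 4/9z)y_{n+1} = (1 + 5/9z)y_n
  ⇒ R(z) = (1 + 5/9z)/(1 − 4/9z).

Find x<0 with |R(x)|<1.
x=-1.57: |R|=0.0753
R=−1: 1+5/9x = −1+4/9x ⇒ -1/9x=2 ⇒ x=2/(-1/9)=-18.0000
Confirm numerically:
  x=-17.514: |R|=0.99385 <1
  x=-15.259: |R|=0.96086 <1
  x=-15.236: |R|=0.96048 <1
  x=-12.742: |R|=0.91232 <1
  x=-18.453: |R|=1.00547 >1
  x=-18.088: |R|=1.00108 >1
Interval (-18.0000, 0).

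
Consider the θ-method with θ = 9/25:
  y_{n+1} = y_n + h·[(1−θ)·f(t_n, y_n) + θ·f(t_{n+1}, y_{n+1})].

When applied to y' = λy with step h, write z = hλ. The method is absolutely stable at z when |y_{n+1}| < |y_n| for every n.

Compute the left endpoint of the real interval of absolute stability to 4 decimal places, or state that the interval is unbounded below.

On y'=λy, z=hλ:
  y_{n+1} = y_n + z·[16/25·y_n + 9/25·y_{n+1}] ⇒ (1 − 9/25z)y_{n+1} = (1 + 16/25z)y_n
  so R(z) = (1 + 16/25z)/(1 − 9/25z).

Boundary: |R(x)|=1, x<0.
x=-1.09: |R|=0.2172
R=−1: 1+16/25x = −1+9/25x ⇒ -7/25x=2 ⇒ x=2/(-7/25)=-7.1429
Confirm numerically:
  x=-6.412: |R|=0.93814 <1
  x=-6.148: |R|=0.91331 <1
  x=-5.598: |R|=0.85654 <1
  x=-5.461: |R|=0.84123 <1
  x=-7.587: |R|=1.03333 >1
  x=-7.210: |R|=1.00523 >1
  x=-7.180: |R|=1.00290 >1
Interval (-7.1429, 0).

z* = -7.1429.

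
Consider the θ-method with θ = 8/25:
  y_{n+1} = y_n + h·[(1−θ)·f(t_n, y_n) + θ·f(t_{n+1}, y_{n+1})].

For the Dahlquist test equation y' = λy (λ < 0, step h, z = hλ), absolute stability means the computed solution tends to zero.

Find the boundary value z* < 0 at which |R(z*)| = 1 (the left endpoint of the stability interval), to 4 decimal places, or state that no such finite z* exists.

left endpoint -5.5556.

On y'=λy, z=hλ:
  y_{n+1} = y_n + z·[17/25·y_n + 8/25·y_{n+1}] ⇒ (1 − 8/25z)y_{n+1} = (1 + 17/25z)y_n
  ⇒ R(z) = (1 + 17/25z)/(1 − 8/25z).

Boundary: |R(x)|=1, x<0.
x=-1.6: |R|=0.0582
R=−1: 1+17/25x = −1+8/25x ⇒ -9/25x=2 ⇒ x=2/(-9/25)=-5.5556
Confirm numerically:
  x=-5.454: |R|=0.98668 <1
  x=-4.310: |R|=0.81153 <1
  x=-3.433: |R|=0.63588 <1
  x=-2.549: |R|=0.40388 <1
  x=-5.689: |R|=1.01703 >1
  x=-5.622: |R|=1.00855 >1
  x=-5.603: |R|=1.00612 >1
Stable set (-5.5556, 0).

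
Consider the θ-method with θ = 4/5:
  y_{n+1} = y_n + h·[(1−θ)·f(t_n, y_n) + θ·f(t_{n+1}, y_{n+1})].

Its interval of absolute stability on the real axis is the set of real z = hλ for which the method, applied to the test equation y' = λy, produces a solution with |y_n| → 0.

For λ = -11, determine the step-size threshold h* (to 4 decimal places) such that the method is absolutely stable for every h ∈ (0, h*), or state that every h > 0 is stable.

interval (−∞, 0). Any h>0 works for λ=-11.

Test eqn y'=λy, z=hλ:
  y_{n+1} = y_n + z·[1/5·y_n + 4/5·y_{n+1}] ⇒ (1 − 4/5z)y_{n+1} = (1 + 1/5z)y_n
  Hence R(z) = (1 + 1/5z)/(1 − 4/5z).

Solve |R(x)|<1 on ℝ⁻.
x=-1.34: |R|=0.3533
x=-2: |R|=0.2308
x=-10: |R|=0.1111
x=-100: |R|=0.2346
θ=4/5≥1/2 ⇒ |1+1/5x|<|1−4/5x| ∀x<0 ⇒ interval (−∞,0).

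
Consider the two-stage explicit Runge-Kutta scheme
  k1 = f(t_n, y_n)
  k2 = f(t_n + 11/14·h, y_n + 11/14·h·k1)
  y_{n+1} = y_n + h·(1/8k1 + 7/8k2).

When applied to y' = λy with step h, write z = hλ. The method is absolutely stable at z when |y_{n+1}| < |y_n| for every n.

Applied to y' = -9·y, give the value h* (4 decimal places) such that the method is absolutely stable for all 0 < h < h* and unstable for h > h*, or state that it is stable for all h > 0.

On y'=λy, z=hλ:
  k1=λy_n ⇒ h·k1=z·y_n;  k2=λ(1+11/14z)y_n ⇒ h·k2=z(1+11/14z)y_n
  y_{n+1}/y_n = 1 + 1/8z + 7/8z(1+11/14z) = 1 + z + 11/16z²
  so R(z) = 1 + z + 11/16z².

Boundary: |R(x)|=1, x<0.
x=-0.46: |R|=0.6855
R=1: x+11/16x²=0 ⇒ x=−16/11=-1.4545; min R=1−1/(4·11/16)=0.6364>−1
Confirm numerically:
  x=-1.268: |R|=0.83738 <1
  x=-1.249: |R|=0.82350 <1
  x=-1.198: |R|=0.78870 <1
  x=-0.595: |R|=0.64839 <1
  x=-1.914: |R|=1.60458 >1
  x=-1.730: |R|=1.32762 >1
  x=-1.675: |R|=1.25387 >1
So |R|<1 on (-1.4545, 0).

(-1.4545,0); λ=-9 ⇒ h* = (16/11)/9 = 0.1616.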